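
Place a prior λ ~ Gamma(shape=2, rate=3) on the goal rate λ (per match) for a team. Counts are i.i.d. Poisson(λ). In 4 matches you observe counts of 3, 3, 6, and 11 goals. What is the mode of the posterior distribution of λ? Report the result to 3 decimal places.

Σxᵢ = 3+3+6+11 = 23, with n = 4.
Posterior ∝ λe^(−3λ) · λ^23e^(−4λ) = λ^24e^(−7λ), i.e. Gamma(shape=25, rate=7).
The mode of a Gamma(a, b) with a ≥ 1 (shape–rate) is (a−1)/b = 24/7 ≈ 3.429.

λ̂_MAP = 3.429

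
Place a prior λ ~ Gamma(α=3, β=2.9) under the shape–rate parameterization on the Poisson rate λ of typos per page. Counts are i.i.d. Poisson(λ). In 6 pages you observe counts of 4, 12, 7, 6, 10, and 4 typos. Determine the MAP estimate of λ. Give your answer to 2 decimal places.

Σxᵢ = 4+12+7+6+10+4 = 43, with n = 6.
Posterior ∝ λ^2e^(−2.9λ) · λ^43e^(−6λ) = λ^45e^(−8.9λ), i.e. Gamma(shape=46, rate=8.9).
The mode of a Gamma(a, b) with a ≥ 1 (shape–rate) is (a−1)/b = 45/8.9 ≈ 5.06.

λ̂_MAP = 5.06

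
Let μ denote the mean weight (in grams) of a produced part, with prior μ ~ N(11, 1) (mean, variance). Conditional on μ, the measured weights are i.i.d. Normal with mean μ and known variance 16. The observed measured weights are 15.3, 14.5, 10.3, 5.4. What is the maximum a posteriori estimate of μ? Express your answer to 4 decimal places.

n = 4; x̄ = (15.3 + 14.5 + 10.3 + 5.4)/4 = 45.5/4 = 11.375.
For a Normal prior and Normal likelihood with known variance, the posterior is Normal; its mode equals its mean, the precision-weighted average.
Prior precision 1/σ₀² = 1/1 = 1; data precision n/σ² = 4/16 = 0.25.
μ̂ = (1·11 + 0.25·11.375) / (1 + 0.25) = 13.84375/1.25 = 11.0750.

μ̂_MAP = 11.0750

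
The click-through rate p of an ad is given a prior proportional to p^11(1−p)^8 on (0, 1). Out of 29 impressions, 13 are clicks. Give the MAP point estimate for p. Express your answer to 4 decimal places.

The prior density ∝ p^11(1−p)^8 is the kernel of Beta(12, 9).
Data: 13 successes in 29 trials. The binomial likelihood contributes p^13(1−p)^16, so the posterior is Beta(12+13, 9+16) = Beta(25, 25).
For Beta(a, b) with a, b > 1 the mode is (a−1)/(a+b−2) = 24/48 ≈ 0.5000.

p̂_MAP = 0.5000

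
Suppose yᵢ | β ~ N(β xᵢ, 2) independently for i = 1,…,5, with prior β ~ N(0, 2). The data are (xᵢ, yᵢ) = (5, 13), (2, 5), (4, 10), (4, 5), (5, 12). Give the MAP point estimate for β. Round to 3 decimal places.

log p(β | y) = −Σ(yᵢ − βxᵢ)²/(2·2) − β²/(2·2) + const.
Setting the derivative to zero: Σxᵢ(yᵢ − βxᵢ)/2 − β/2 = 0, so β = Σxᵢyᵢ / (Σxᵢ² + σ²/τ²).
Σxᵢyᵢ = 5·13 + 2·5 + 4·10 + 4·5 + 5·12 = 195; Σxᵢ² = 86; σ²/τ² = 1.
β̂_MAP = 195 / (86 + 1) = 195/87 ≈ 2.241.

β̂_MAP = 2.241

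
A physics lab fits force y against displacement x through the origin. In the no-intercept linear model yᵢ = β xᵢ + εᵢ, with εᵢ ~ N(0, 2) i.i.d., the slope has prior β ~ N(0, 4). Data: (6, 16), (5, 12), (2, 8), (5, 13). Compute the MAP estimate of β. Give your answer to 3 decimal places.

log p(β | y) = −Σ(yᵢ − βxᵢ)²/(2·2) − β²/(2·4) + const.
Setting the derivative to zero: Σxᵢ(yᵢ − βxᵢ)/2 − β/4 = 0, so β = Σxᵢyᵢ / (Σxᵢ² + σ²/τ²).
Σxᵢyᵢ = 6·16 + 5·12 + 2·8 + 5·13 = 237; Σxᵢ² = 90; σ²/τ² = 0.5.
β̂_MAP = 237 / (90 + 0.5) = 237/90.5 ≈ 2.619.

β̂_MAP = 2.619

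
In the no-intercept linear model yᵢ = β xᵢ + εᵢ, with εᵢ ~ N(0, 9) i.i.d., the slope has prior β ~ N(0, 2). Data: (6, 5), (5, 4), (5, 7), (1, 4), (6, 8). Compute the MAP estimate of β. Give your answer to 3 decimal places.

log p(β | y) = −Σ(yᵢ − βxᵢ)²/(2·9) − β²/(2·2) + const.
Setting the derivative to zero: Σxᵢ(yᵢ − βxᵢ)/9 − β/2 = 0, so β = Σxᵢyᵢ / (Σxᵢ² + σ²/τ²).
Σxᵢyᵢ = 6·5 + 5·4 + 5·7 + 1·4 + 6·8 = 137; Σxᵢ² = 123; σ²/τ² = 4.5.
β̂_MAP = 137 / (123 + 4.5) = 137/127.5 ≈ 1.075.

β̂_MAP = 1.075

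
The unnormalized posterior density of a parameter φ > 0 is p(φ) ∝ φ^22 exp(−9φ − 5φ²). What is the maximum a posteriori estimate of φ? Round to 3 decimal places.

ℓ'(φ) = 22/φ − 9 − 10φ. Setting this to zero and multiplying by φ: 10φ² + 9φ − 22 = 0.
φ = (−9 + √(9² + 4·10·22)) / (2·10) = (−9 + √961) / 20 = (−9 + 31)/20 = 11/10.
ℓ''(φ) = −22/φ² − 10 < 0, confirming a maximum.

φ̂_MAP = 1.100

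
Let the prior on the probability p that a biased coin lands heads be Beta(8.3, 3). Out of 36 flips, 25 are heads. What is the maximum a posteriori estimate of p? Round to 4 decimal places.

Prior: Beta(8.3, 3).
Data: 25 successes in 36 trials. The binomial likelihood contributes p^25(1−p)^11, so the posterior is Beta(8.3+25, 3+11) = Beta(33.3, 14).
For Beta(a, b) with a, b > 1 the mode is (a−1)/(a+b−2) = 32.3/45.3 ≈ 0.7130.

p̂_MAP = 0.7130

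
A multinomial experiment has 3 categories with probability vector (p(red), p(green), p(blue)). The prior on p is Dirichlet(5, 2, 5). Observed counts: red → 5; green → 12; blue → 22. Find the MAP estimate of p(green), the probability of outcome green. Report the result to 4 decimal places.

The posterior is Dirichlet(αᵢ + nᵢ) = Dirichlet(10, 14, 27).
For a Dirichlet(a₁,…,a_K) with all aᵢ > 1, the mode has j-th component (aⱼ − 1)/(Σaᵢ − K).
Here Σaᵢ = 51 and K = 3, so p(green) = (14 − 1)/(51 − 3) = 13/48 ≈ 0.2708.

MAP estimate of p(green) = 0.2708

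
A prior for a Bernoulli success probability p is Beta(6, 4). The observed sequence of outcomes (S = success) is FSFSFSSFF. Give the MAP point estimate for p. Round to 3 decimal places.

p̂_MAP = 0.529

Prior: Beta(6, 4).
Data: 4 successes in 9 trials (from the sequence). The binomial likelihood contributes p^4(1−p)^5, so the posterior is Beta(6+4, 4+5) = Beta(10, 9).
For Beta(a, b) with a, b > 1 the mode is (a−1)/(a+b−2) = 9/17 ≈ 0.529.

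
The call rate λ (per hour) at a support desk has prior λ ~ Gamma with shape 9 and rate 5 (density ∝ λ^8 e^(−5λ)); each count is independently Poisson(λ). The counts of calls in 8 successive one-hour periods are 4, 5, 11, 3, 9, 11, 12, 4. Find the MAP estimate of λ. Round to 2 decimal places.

Σxᵢ = 4+5+11+3+9+11+12+4 = 59, with n = 8.
Posterior ∝ λ^8e^(−5λ) · λ^59e^(−8λ) = λ^67e^(−13λ), i.e. Gamma(shape=68, rate=13).
The mode of a Gamma(a, b) with a ≥ 1 (shape–rate) is (a−1)/b = 67/13 ≈ 5.15.

λ̂_MAP = 5.15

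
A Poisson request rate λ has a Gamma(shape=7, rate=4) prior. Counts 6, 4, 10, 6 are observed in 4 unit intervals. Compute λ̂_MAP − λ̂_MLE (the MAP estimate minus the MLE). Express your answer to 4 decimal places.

MAP − MLE = -2.5000

Σxᵢ = 26. Posterior is Gamma(33, 8); MAP = (33−1)/8 = 32/8 ≈ 4.00000.
MLE = x̄ = 26/4 ≈ 6.50000.
Difference = 32/8 − 26/4 = -5/2 ≈ -2.5000.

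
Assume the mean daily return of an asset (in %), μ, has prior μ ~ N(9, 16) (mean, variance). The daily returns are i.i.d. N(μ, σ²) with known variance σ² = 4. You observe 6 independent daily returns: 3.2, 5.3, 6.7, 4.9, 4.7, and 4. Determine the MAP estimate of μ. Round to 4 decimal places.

μ̂_MAP = 4.9680

n = 6; x̄ = (3.2 + 5.3 + 6.7 + 4.9 + 4.7 + 4)/6 = 28.8/6 = 4.8.
For a Normal prior and Normal likelihood with known variance, the posterior is Normal; its mode equals its mean, the precision-weighted average.
Prior precision 1/σ₀² = 1/16 = 0.0625; data precision n/σ² = 6/4 = 1.5.
μ̂ = (0.0625·9 + 1.5·4.8) / (0.0625 + 1.5) = 7.7625/1.5625 = 4.9680.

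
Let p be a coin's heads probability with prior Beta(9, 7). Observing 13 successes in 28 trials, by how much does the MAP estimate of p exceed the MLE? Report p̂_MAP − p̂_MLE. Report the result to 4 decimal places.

Posterior is Beta(22, 22); MAP = (22−1)/(44−2) = 21/42 ≈ 0.50000.
MLE ignores the prior: p̂_MLE = k/n = 13/28 ≈ 0.46429.
Difference = 21/42 − 13/28 = 1/28 ≈ 0.0357.

MAP − MLE = 0.0357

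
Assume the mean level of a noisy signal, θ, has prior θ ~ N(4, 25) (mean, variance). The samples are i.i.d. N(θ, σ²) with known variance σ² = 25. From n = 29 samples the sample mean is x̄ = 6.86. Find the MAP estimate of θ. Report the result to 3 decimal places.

θ̂_MAP = 6.765

n = 29, x̄ = 6.86.
For a Normal prior and Normal likelihood with known variance, the posterior is Normal; its mode equals its mean, the precision-weighted average.
Prior precision 1/σ₀² = 1/25 = 0.04; data precision n/σ² = 29/25 = 1.16.
θ̂ = (0.04·4 + 1.16·6.86) / (0.04 + 1.16) = 8.1176/1.2 = 10147/1500 ≈ 6.765.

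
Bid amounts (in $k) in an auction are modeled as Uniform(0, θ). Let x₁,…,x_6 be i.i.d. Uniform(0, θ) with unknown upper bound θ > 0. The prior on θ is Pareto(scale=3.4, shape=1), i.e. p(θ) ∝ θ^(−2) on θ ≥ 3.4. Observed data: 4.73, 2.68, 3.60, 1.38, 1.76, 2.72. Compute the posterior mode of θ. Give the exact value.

θ̂_MAP = 4.73

The Uniform(0, θ) likelihood is θ^(−n) for θ ≥ max(xᵢ), zero otherwise. Here max(xᵢ) = 4.73.
Posterior ∝ θ^(−2) · θ^(−6) = θ^(−8) on θ ≥ max(3.4, 4.73) = 4.73.
This density is strictly decreasing in θ, so the posterior mode lies at the lower boundary of the support.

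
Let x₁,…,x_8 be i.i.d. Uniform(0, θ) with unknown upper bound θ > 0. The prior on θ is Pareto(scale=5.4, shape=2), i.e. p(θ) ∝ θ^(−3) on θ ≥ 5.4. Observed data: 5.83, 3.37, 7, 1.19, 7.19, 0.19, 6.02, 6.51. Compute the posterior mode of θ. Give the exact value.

The Uniform(0, θ) likelihood is θ^(−n) for θ ≥ max(xᵢ), zero otherwise. Here max(xᵢ) = 7.19.
Posterior ∝ θ^(−3) · θ^(−8) = θ^(−11) on θ ≥ max(5.4, 7.19) = 7.19.
This density is strictly decreasing in θ, so the posterior mode lies at the lower boundary of the support.

θ̂_MAP = 7.19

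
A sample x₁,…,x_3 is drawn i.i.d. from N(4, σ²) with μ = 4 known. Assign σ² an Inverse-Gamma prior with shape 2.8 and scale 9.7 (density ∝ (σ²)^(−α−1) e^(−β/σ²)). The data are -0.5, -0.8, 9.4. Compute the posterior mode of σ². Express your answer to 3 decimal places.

Sum of squared deviations about the known mean: SS = (-0.5−4)² + (-0.8−4)² + (9.4−4)² = 72.45.
The Normal likelihood contributes (σ²)^(−n/2) exp(−SS/(2σ²)), so the posterior is Inverse-Gamma(α + n/2, β + SS/2) = Inverse-Gamma(4.3, 45.925).
The mode of Inverse-Gamma(a, b) is b/(a+1) = 45.925/5.3 ≈ 8.665.

σ̂²_MAP = 8.665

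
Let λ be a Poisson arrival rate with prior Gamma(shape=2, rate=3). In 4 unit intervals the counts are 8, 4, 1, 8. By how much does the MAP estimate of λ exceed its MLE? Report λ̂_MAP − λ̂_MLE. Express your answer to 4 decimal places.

MAP − MLE = -2.1071

Σxᵢ = 21. Posterior is Gamma(23, 7); MAP = (23−1)/7 = 22/7 ≈ 3.14286.
MLE = x̄ = 21/4 ≈ 5.25000.
Difference = 22/7 − 21/4 = -59/28 ≈ -2.1071.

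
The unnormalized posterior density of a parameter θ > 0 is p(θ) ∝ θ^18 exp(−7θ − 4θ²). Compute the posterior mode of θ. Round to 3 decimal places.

ℓ'(θ) = 18/θ − 7 − 8θ. Setting this to zero and multiplying by θ: 8θ² + 7θ − 18 = 0.
θ = (−7 + √(7² + 4·8·18)) / (2·8) = (−7 + √625) / 16 = (−7 + 25)/16 = 9/8.
ℓ''(θ) = −18/θ² − 8 < 0, confirming a maximum.

θ̂_MAP = 1.125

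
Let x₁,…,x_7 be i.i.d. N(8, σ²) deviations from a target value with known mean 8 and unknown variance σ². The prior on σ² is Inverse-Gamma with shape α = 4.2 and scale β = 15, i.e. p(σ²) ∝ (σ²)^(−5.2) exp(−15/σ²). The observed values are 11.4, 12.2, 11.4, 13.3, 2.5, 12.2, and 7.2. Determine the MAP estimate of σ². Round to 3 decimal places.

σ̂²_MAP = 8.470

Sum of squared deviations about the known mean: SS = (11.4−8)² + (12.2−8)² + (11.4−8)² + (13.3−8)² + (2.5−8)² + (12.2−8)² + (7.2−8)² = 117.38.
The Normal likelihood contributes (σ²)^(−n/2) exp(−SS/(2σ²)), so the posterior is Inverse-Gamma(α + n/2, β + SS/2) = Inverse-Gamma(7.7, 73.69).
The mode of Inverse-Gamma(a, b) is b/(a+1) = 73.69/8.7 ≈ 8.470.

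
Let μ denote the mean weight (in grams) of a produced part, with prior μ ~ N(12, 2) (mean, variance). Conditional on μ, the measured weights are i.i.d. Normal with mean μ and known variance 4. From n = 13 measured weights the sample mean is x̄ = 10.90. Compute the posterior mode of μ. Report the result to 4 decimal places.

n = 13, x̄ = 10.90.
For a Normal prior and Normal likelihood with known variance, the posterior is Normal; its mode equals its mean, the precision-weighted average.
Prior precision 1/σ₀² = 1/2 = 0.5; data precision n/σ² = 13/4 = 3.25.
μ̂ = (0.5·12 + 3.25·10.9) / (0.5 + 3.25) = 41.425/3.75 = 1657/150 ≈ 11.0467.

μ̂_MAP = 11.0467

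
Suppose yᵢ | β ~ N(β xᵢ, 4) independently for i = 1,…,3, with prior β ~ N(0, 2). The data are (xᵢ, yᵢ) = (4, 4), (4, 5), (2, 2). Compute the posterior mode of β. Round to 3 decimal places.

log p(β | y) = −Σ(yᵢ − βxᵢ)²/(2·4) − β²/(2·2) + const.
Setting the derivative to zero: Σxᵢ(yᵢ − βxᵢ)/4 − β/2 = 0, so β = Σxᵢyᵢ / (Σxᵢ² + σ²/τ²).
Σxᵢyᵢ = 4·4 + 4·5 + 2·2 = 40; Σxᵢ² = 36; σ²/τ² = 2.
β̂_MAP = 40 / (36 + 2) = 40/38 ≈ 1.053.

β̂_MAP = 1.053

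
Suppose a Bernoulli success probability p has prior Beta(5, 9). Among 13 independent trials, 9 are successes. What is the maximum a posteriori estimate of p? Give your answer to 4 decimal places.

Prior: Beta(5, 9).
Data: 9 successes in 13 trials. The binomial likelihood contributes p^9(1−p)^4, so the posterior is Beta(5+9, 9+4) = Beta(14, 13).
For Beta(a, b) with a, b > 1 the mode is (a−1)/(a+b−2) = 13/25 ≈ 0.5200.

p̂_MAP = 0.5200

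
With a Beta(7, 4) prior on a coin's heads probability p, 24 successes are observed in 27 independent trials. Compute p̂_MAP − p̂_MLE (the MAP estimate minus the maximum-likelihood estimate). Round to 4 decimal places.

Posterior is Beta(31, 7); MAP = (31−1)/(38−2) = 30/36 ≈ 0.83333.
MLE ignores the prior: p̂_MLE = k/n = 24/27 ≈ 0.88889.
Difference = 30/36 − 24/27 = -1/18 ≈ -0.0556.

MAP − MLE = -0.0556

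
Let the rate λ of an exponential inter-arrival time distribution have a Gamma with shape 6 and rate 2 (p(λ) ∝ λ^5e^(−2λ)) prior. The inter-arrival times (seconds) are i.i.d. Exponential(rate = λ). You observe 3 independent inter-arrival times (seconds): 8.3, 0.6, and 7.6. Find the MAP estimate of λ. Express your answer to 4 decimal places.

The Exponential(rate=λ) likelihood is ∝ λ^n e^(−λΣtᵢ). Here n = 3 and Σtᵢ = 8.3 + 0.6 + 7.6 = 16.5.
Posterior ∝ λ^5e^(−2λ) · λ^3e^(−16.5λ) = λ^8e^(−18.5λ), i.e. Gamma(9, 18.5).
Mode = (a−1)/b = 8/18.5 ≈ 0.4324.

λ̂_MAP = 0.4324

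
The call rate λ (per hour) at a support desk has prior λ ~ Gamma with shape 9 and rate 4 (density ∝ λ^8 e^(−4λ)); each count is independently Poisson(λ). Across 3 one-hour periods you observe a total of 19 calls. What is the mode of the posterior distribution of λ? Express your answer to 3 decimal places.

λ̂_MAP = 3.857

Σxᵢ = 19, n = 3.
Posterior ∝ λ^8e^(−4λ) · λ^19e^(−3λ) = λ^27e^(−7λ), i.e. Gamma(shape=28, rate=7).
The mode of a Gamma(a, b) with a ≥ 1 (shape–rate) is (a−1)/b = 27/7 ≈ 3.857.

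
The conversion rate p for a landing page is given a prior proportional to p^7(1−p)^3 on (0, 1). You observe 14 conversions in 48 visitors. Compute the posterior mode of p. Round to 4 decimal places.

p̂_MAP = 0.3621

The prior density ∝ p^7(1−p)^3 is the kernel of Beta(8, 4).
Data: 14 successes in 48 trials. The binomial likelihood contributes p^14(1−p)^34, so the posterior is Beta(8+14, 4+34) = Beta(22, 38).
For Beta(a, b) with a, b > 1 the mode is (a−1)/(a+b−2) = 21/58 ≈ 0.3621.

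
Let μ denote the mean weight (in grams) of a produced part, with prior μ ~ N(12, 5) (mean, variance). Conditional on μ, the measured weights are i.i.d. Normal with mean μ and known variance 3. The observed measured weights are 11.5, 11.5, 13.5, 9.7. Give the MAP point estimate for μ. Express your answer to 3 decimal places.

n = 4; x̄ = (11.5 + 11.5 + 13.5 + 9.7)/4 = 46.2/4 = 11.55.
For a Normal prior and Normal likelihood with known variance, the posterior is Normal; its mode equals its mean, the precision-weighted average.
Prior precision 1/σ₀² = 1/5 = 0.2; data precision n/σ² = 4/3.
μ̂ = (0.2·12 + (4/3)·11.55) / (0.2 + 4/3) = 17.8/(23/15) = 267/23 ≈ 11.609.

μ̂_MAP = 11.609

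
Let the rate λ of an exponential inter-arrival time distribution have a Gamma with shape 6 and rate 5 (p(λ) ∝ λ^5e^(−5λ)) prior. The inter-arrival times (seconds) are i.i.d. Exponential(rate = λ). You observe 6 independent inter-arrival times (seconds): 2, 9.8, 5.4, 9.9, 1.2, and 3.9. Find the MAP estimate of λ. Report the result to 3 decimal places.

λ̂_MAP = 0.296

The Exponential(rate=λ) likelihood is ∝ λ^n e^(−λΣtᵢ). Here n = 6 and Σtᵢ = 2 + 9.8 + 5.4 + 9.9 + 1.2 + 3.9 = 32.2.
Posterior ∝ λ^5e^(−5λ) · λ^6e^(−32.2λ) = λ^11e^(−37.2λ), i.e. Gamma(12, 37.2).
Mode = (a−1)/b = 11/37.2 ≈ 0.296.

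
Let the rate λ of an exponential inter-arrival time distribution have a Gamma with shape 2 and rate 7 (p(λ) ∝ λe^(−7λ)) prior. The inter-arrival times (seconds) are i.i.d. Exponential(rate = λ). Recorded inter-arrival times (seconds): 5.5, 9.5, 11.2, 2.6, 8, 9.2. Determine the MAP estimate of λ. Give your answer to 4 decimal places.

λ̂_MAP = 0.1321

The Exponential(rate=λ) likelihood is ∝ λ^n e^(−λΣtᵢ). Here n = 6 and Σtᵢ = 5.5 + 9.5 + 11.2 + 2.6 + 8 + 9.2 = 46.
Posterior ∝ λe^(−7λ) · λ^6e^(−46λ) = λ^7e^(−53λ), i.e. Gamma(8, 53).
Mode = (a−1)/b = 7/53 ≈ 0.1321.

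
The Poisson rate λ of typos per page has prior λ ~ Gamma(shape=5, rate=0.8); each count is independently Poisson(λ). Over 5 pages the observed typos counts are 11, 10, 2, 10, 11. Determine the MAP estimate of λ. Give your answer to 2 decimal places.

Σxᵢ = 11+10+2+10+11 = 44, with n = 5.
Posterior ∝ λ^4e^(−0.8λ) · λ^44e^(−5λ) = λ^48e^(−5.8λ), i.e. Gamma(shape=49, rate=5.8).
The mode of a Gamma(a, b) with a ≥ 1 (shape–rate) is (a−1)/b = 48/5.8 ≈ 8.28.

λ̂_MAP = 8.28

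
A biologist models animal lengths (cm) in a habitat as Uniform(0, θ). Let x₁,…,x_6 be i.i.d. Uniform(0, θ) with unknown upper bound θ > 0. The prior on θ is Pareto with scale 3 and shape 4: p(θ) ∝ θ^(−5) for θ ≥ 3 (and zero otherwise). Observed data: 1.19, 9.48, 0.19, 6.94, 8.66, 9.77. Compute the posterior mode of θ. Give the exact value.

θ̂_MAP = 9.77

The Uniform(0, θ) likelihood is θ^(−n) for θ ≥ max(xᵢ), zero otherwise. Here max(xᵢ) = 9.77.
Posterior ∝ θ^(−5) · θ^(−6) = θ^(−11) on θ ≥ max(3, 9.77) = 9.77.
This density is strictly decreasing in θ, so the posterior mode lies at the lower boundary of the support.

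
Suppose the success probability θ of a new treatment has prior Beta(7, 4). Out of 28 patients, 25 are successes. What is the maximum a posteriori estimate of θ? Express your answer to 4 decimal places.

Prior: Beta(7, 4).
Data: 25 successes in 28 trials. The binomial likelihood contributes θ^25(1−θ)^3, so the posterior is Beta(7+25, 4+3) = Beta(32, 7).
For Beta(a, b) with a, b > 1 the mode is (a−1)/(a+b−2) = 31/37 ≈ 0.8378.

θ̂_MAP = 0.8378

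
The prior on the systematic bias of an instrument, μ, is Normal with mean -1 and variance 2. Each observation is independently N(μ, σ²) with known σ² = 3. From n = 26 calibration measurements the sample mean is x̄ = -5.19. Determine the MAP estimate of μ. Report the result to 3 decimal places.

μ̂_MAP = -4.961

n = 26, x̄ = -5.19.
For a Normal prior and Normal likelihood with known variance, the posterior is Normal; its mode equals its mean, the precision-weighted average.
Prior precision 1/σ₀² = 1/2 = 0.5; data precision n/σ² = 26/3.
μ̂ = (0.5·(-1) + (26/3)·(-5.19)) / (0.5 + 26/3) = (-45.48)/(55/6) = -6822/1375 ≈ -4.961.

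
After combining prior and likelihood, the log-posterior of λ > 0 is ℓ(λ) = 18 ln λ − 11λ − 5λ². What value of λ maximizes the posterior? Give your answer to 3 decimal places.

λ̂_MAP = 0.900

ℓ'(λ) = 18/λ − 11 − 10λ. Setting this to zero and multiplying by λ: 10λ² + 11λ − 18 = 0.
λ = (−11 + √(11² + 4·10·18)) / (2·10) = (−11 + √841) / 20 = (−11 + 29)/20 = 9/10.
ℓ''(λ) = −18/λ² − 10 < 0, confirming a maximum.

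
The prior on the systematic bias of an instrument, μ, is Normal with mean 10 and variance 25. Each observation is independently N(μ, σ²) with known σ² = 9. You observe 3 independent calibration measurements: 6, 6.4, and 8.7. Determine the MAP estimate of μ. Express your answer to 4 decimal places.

μ̂_MAP = 7.3512

n = 3; x̄ = (6 + 6.4 + 8.7)/3 = 21.1/3 = 211/30 ≈ 7.0333.
For a Normal prior and Normal likelihood with known variance, the posterior is Normal; its mode equals its mean, the precision-weighted average.
Prior precision 1/σ₀² = 1/25 = 0.04; data precision n/σ² = 3/9 = 1/3.
μ̂ = (0.04·10 + (1/3)·(211/30)) / (0.04 + 1/3) = (247/90)/(28/75) = 1235/168 ≈ 7.3512.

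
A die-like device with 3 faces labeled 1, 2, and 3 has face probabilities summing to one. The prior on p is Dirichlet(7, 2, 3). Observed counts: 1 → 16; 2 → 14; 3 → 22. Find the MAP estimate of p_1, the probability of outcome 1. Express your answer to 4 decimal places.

The posterior is Dirichlet(αᵢ + nᵢ) = Dirichlet(23, 16, 25).
For a Dirichlet(a₁,…,a_K) with all aᵢ > 1, the mode has j-th component (aⱼ − 1)/(Σaᵢ − K).
Here Σaᵢ = 64 and K = 3, so p_1 = (23 − 1)/(64 − 3) = 22/61 ≈ 0.3607.

MAP estimate: 0.3607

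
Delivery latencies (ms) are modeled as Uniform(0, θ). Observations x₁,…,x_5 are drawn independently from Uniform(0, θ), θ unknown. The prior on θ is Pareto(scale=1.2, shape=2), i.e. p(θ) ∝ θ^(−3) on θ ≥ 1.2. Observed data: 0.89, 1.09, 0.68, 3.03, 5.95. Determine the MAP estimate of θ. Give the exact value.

The Uniform(0, θ) likelihood is θ^(−n) for θ ≥ max(xᵢ), zero otherwise. Here max(xᵢ) = 5.95.
Posterior ∝ θ^(−3) · θ^(−5) = θ^(−8) on θ ≥ max(1.2, 5.95) = 5.95.
This density is strictly decreasing in θ, so the posterior mode lies at the lower boundary of the support.

θ̂_MAP = 5.95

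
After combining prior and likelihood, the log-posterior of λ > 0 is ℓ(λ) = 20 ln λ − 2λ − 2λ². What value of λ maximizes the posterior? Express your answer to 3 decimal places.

λ̂_MAP = 2.000

ℓ'(λ) = 20/λ − 2 − 4λ. Setting this to zero and multiplying by λ: 4λ² + 2λ − 20 = 0.
λ = (−2 + √(2² + 4·4·20)) / (2·4) = (−2 + √324) / 8 = (−2 + 18)/8 = 2.
ℓ''(λ) = −20/λ² − 4 < 0, confirming a maximum.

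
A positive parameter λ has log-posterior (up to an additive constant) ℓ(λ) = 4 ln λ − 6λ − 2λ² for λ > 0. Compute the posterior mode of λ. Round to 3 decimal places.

ℓ'(λ) = 4/λ − 6 − 4λ. Setting this to zero and multiplying by λ: 4λ² + 6λ − 4 = 0.
λ = (−6 + √(6² + 4·4·4)) / (2·4) = (−6 + √100) / 8 = (−6 + 10)/8 = 1/2.
ℓ''(λ) = −4/λ² − 4 < 0, confirming a maximum.

λ̂_MAP = 0.500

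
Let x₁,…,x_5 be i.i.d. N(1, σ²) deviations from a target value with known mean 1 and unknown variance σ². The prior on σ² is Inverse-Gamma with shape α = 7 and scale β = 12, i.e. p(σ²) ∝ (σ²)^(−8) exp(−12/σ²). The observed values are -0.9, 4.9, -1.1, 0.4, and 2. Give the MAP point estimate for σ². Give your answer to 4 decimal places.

σ̂²_MAP = 2.3138

Sum of squared deviations about the known mean: SS = (-0.9−1)² + (4.9−1)² + (-1.1−1)² + (0.4−1)² + (2−1)² = 24.59.
The Normal likelihood contributes (σ²)^(−n/2) exp(−SS/(2σ²)), so the posterior is Inverse-Gamma(α + n/2, β + SS/2) = Inverse-Gamma(9.5, 24.295).
The mode of Inverse-Gamma(a, b) is b/(a+1) = 24.295/10.5 ≈ 2.3138.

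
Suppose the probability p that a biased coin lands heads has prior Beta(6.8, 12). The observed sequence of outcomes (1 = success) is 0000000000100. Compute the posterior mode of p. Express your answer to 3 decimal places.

p̂_MAP = 0.228

Prior: Beta(6.8, 12).
Data: 1 success in 13 trials (from the sequence). The binomial likelihood contributes p(1−p)^12, so the posterior is Beta(6.8+1, 12+12) = Beta(7.8, 24).
For Beta(a, b) with a, b > 1 the mode is (a−1)/(a+b−2) = 6.8/29.8 ≈ 0.228.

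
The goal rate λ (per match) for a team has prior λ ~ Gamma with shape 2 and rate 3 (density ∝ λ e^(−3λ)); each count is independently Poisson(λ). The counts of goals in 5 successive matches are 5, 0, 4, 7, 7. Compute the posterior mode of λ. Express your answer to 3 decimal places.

Σxᵢ = 5+0+4+7+7 = 23, with n = 5.
Posterior ∝ λe^(−3λ) · λ^23e^(−5λ) = λ^24e^(−8λ), i.e. Gamma(shape=25, rate=8).
The mode of a Gamma(a, b) with a ≥ 1 (shape–rate) is (a−1)/b = 24/8 ≈ 3.000.

λ̂_MAP = 3.000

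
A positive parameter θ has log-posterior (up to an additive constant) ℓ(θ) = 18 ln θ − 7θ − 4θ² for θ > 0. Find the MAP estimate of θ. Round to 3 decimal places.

ℓ'(θ) = 18/θ − 7 − 8θ. Setting this to zero and multiplying by θ: 8θ² + 7θ − 18 = 0.
θ = (−7 + √(7² + 4·8·18)) / (2·8) = (−7 + √625) / 16 = (−7 + 25)/16 = 9/8.
ℓ''(θ) = −18/θ² − 8 < 0, confirming a maximum.

θ̂_MAP = 1.125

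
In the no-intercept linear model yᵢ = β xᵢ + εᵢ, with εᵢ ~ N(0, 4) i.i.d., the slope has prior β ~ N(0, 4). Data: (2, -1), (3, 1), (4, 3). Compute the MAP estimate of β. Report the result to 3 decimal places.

log p(β | y) = −Σ(yᵢ − βxᵢ)²/(2·4) − β²/(2·4) + const.
Setting the derivative to zero: Σxᵢ(yᵢ − βxᵢ)/4 − β/4 = 0, so β = Σxᵢyᵢ / (Σxᵢ² + σ²/τ²).
Σxᵢyᵢ = 2·(-1) + 3·1 + 4·3 = 13; Σxᵢ² = 29; σ²/τ² = 1.
β̂_MAP = 13 / (29 + 1) = 13/30 ≈ 0.433.

β̂_MAP = 0.433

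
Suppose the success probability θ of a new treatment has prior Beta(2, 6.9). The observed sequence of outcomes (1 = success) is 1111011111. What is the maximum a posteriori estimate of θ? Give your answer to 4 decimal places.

θ̂_MAP = 0.5917

Prior: Beta(2, 6.9).
Data: 9 successes in 10 trials (from the sequence). The binomial likelihood contributes θ^9(1−θ)^1, so the posterior is Beta(2+9, 6.9+1) = Beta(11, 7.9).
For Beta(a, b) with a, b > 1 the mode is (a−1)/(a+b−2) = 10/16.9 ≈ 0.5917.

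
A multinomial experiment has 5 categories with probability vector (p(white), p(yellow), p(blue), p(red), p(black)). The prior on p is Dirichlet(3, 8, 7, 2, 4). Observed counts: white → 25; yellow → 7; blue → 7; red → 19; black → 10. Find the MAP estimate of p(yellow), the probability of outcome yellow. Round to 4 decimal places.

MAP estimate of p(yellow) = 0.1609

The posterior is Dirichlet(αᵢ + nᵢ) = Dirichlet(28, 15, 14, 21, 14).
For a Dirichlet(a₁,…,a_K) with all aᵢ > 1, the mode has j-th component (aⱼ − 1)/(Σaᵢ − K).
Here Σaᵢ = 92 and K = 5, so p(yellow) = (15 − 1)/(92 − 5) = 14/87 ≈ 0.1609.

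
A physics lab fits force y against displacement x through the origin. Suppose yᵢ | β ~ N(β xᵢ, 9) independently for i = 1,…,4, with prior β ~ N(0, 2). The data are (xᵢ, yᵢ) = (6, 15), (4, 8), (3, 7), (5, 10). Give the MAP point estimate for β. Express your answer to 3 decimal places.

β̂_MAP = 2.133

log p(β | y) = −Σ(yᵢ − βxᵢ)²/(2·9) − β²/(2·2) + const.
Setting the derivative to zero: Σxᵢ(yᵢ − βxᵢ)/9 − β/2 = 0, so β = Σxᵢyᵢ / (Σxᵢ² + σ²/τ²).
Σxᵢyᵢ = 6·15 + 4·8 + 3·7 + 5·10 = 193; Σxᵢ² = 86; σ²/τ² = 4.5.
β̂_MAP = 193 / (86 + 4.5) = 193/90.5 ≈ 2.133.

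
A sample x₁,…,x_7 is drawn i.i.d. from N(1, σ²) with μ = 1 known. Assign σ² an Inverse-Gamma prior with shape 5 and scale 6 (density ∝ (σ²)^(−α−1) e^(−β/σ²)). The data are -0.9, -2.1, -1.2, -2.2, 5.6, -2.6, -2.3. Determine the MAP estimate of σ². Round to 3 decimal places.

σ̂²_MAP = 4.490

Sum of squared deviations about the known mean: SS = (-0.9−1)² + (-2.1−1)² + (-1.2−1)² + (-2.2−1)² + (5.6−1)² + (-2.6−1)² + (-2.3−1)² = 73.31.
The Normal likelihood contributes (σ²)^(−n/2) exp(−SS/(2σ²)), so the posterior is Inverse-Gamma(α + n/2, β + SS/2) = Inverse-Gamma(8.5, 42.655).
The mode of Inverse-Gamma(a, b) is b/(a+1) = 42.655/9.5 ≈ 4.490.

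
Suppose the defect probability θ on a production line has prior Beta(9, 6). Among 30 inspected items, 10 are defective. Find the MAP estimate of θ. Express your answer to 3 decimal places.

θ̂_MAP = 0.419

Prior: Beta(9, 6).
Data: 10 successes in 30 trials. The binomial likelihood contributes θ^10(1−θ)^20, so the posterior is Beta(9+10, 6+20) = Beta(19, 26).
For Beta(a, b) with a, b > 1 the mode is (a−1)/(a+b−2) = 18/43 ≈ 0.419.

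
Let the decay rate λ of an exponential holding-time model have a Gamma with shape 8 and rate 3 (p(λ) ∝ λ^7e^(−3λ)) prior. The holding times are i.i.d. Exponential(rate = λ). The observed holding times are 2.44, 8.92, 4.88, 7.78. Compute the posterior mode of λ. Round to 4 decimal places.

λ̂_MAP = 0.4071

The Exponential(rate=λ) likelihood is ∝ λ^n e^(−λΣtᵢ). Here n = 4 and Σtᵢ = 2.44 + 8.92 + 4.88 + 7.78 = 24.02.
Posterior ∝ λ^7e^(−3λ) · λ^4e^(−24.02λ) = λ^11e^(−27.02λ), i.e. Gamma(12, 27.02).
Mode = (a−1)/b = 11/27.02 ≈ 0.4071.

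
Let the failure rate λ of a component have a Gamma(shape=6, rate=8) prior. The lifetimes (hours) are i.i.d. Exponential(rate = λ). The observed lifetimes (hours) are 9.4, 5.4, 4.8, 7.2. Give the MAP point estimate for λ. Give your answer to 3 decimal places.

The Exponential(rate=λ) likelihood is ∝ λ^n e^(−λΣtᵢ). Here n = 4 and Σtᵢ = 9.4 + 5.4 + 4.8 + 7.2 = 26.8.
Posterior ∝ λ^5e^(−8λ) · λ^4e^(−26.8λ) = λ^9e^(−34.8λ), i.e. Gamma(10, 34.8).
Mode = (a−1)/b = 9/34.8 ≈ 0.259.

λ̂_MAP = 0.259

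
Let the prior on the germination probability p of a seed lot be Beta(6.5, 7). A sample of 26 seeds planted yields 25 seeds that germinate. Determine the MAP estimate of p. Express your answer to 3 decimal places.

Prior: Beta(6.5, 7).
Data: 25 successes in 26 trials. The binomial likelihood contributes p^25(1−p)^1, so the posterior is Beta(6.5+25, 7+1) = Beta(31.5, 8).
For Beta(a, b) with a, b > 1 the mode is (a−1)/(a+b−2) = 30.5/37.5 ≈ 0.813.

p̂_MAP = 0.813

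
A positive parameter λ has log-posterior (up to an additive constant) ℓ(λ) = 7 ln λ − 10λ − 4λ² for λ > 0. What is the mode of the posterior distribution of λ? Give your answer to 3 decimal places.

ℓ'(λ) = 7/λ − 10 − 8λ. Setting this to zero and multiplying by λ: 8λ² + 10λ − 7 = 0.
λ = (−10 + √(10² + 4·8·7)) / (2·8) = (−10 + √324) / 16 = (−10 + 18)/16 = 1/2.
ℓ''(λ) = −7/λ² − 8 < 0, confirming a maximum.

λ̂_MAP = 0.500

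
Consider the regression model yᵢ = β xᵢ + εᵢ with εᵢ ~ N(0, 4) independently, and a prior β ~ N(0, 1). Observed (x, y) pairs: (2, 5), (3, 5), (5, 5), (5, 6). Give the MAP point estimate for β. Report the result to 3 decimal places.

β̂_MAP = 1.194

log p(β | y) = −Σ(yᵢ − βxᵢ)²/(2·4) − β²/(2·1) + const.
Setting the derivative to zero: Σxᵢ(yᵢ − βxᵢ)/4 − β/1 = 0, so β = Σxᵢyᵢ / (Σxᵢ² + σ²/τ²).
Σxᵢyᵢ = 2·5 + 3·5 + 5·5 + 5·6 = 80; Σxᵢ² = 63; σ²/τ² = 4.
β̂_MAP = 80 / (63 + 4) = 80/67 ≈ 1.194.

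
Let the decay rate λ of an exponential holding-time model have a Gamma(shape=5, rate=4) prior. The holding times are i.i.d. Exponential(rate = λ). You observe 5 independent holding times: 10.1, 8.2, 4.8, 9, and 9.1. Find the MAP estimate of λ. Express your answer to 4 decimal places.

The Exponential(rate=λ) likelihood is ∝ λ^n e^(−λΣtᵢ). Here n = 5 and Σtᵢ = 10.1 + 8.2 + 4.8 + 9 + 9.1 = 41.2.
Posterior ∝ λ^4e^(−4λ) · λ^5e^(−41.2λ) = λ^9e^(−45.2λ), i.e. Gamma(10, 45.2).
Mode = (a−1)/b = 9/45.2 ≈ 0.1991.

λ̂_MAP = 0.1991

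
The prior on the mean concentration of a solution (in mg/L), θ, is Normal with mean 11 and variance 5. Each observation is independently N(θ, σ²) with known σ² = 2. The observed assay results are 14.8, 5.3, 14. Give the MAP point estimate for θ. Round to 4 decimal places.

n = 3; x̄ = (14.8 + 5.3 + 14)/3 = 34.1/3 = 341/30 ≈ 11.3667.
For a Normal prior and Normal likelihood with known variance, the posterior is Normal; its mode equals its mean, the precision-weighted average.
Prior precision 1/σ₀² = 1/5 = 0.2; data precision n/σ² = 3/2 = 1.5.
θ̂ = (0.2·11 + 1.5·(341/30)) / (0.2 + 1.5) = 19.25/1.7 = 385/34 ≈ 11.3235.

θ̂_MAP = 11.3235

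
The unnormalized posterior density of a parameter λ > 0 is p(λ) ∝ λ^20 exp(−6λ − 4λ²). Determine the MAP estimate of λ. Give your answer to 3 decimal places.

ℓ'(λ) = 20/λ − 6 − 8λ. Setting this to zero and multiplying by λ: 8λ² + 6λ − 20 = 0.
λ = (−6 + √(6² + 4·8·20)) / (2·8) = (−6 + √676) / 16 = (−6 + 26)/16 = 5/4.
ℓ''(λ) = −20/λ² − 8 < 0, confirming a maximum.

λ̂_MAP = 1.250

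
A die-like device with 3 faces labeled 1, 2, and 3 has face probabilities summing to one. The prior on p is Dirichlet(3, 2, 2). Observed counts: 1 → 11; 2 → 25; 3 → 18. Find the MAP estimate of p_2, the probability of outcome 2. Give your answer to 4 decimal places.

The posterior is Dirichlet(αᵢ + nᵢ) = Dirichlet(14, 27, 20).
For a Dirichlet(a₁,…,a_K) with all aᵢ > 1, the mode has j-th component (aⱼ − 1)/(Σaᵢ − K).
Here Σaᵢ = 61 and K = 3, so p_2 = (27 − 1)/(61 − 3) = 26/58 ≈ 0.4483.

MAP estimate: 0.4483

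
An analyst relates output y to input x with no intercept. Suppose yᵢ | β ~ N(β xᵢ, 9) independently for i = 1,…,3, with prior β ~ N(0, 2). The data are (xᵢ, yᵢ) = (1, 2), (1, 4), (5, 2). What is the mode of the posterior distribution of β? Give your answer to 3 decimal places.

β̂_MAP = 0.508

log p(β | y) = −Σ(yᵢ − βxᵢ)²/(2·9) − β²/(2·2) + const.
Setting the derivative to zero: Σxᵢ(yᵢ − βxᵢ)/9 − β/2 = 0, so β = Σxᵢyᵢ / (Σxᵢ² + σ²/τ²).
Σxᵢyᵢ = 1·2 + 1·4 + 5·2 = 16; Σxᵢ² = 27; σ²/τ² = 4.5.
β̂_MAP = 16 / (27 + 4.5) = 16/31.5 ≈ 0.508.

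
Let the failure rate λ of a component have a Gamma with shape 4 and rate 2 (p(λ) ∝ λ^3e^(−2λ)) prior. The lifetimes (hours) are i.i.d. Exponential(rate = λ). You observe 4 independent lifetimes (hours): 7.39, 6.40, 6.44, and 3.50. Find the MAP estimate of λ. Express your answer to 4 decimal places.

λ̂_MAP = 0.2721

The Exponential(rate=λ) likelihood is ∝ λ^n e^(−λΣtᵢ). Here n = 4 and Σtᵢ = 7.39 + 6.40 + 6.44 + 3.50 = 23.73.
Posterior ∝ λ^3e^(−2λ) · λ^4e^(−23.73λ) = λ^7e^(−25.73λ), i.e. Gamma(8, 25.73).
Mode = (a−1)/b = 7/25.73 ≈ 0.2721.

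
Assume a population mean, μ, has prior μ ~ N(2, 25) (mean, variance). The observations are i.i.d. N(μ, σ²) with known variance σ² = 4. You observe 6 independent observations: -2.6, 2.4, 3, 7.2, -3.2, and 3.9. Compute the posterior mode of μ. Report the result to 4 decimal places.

μ̂_MAP = 1.7890

n = 6; x̄ = ((-2.6) + 2.4 + 3 + 7.2 + (-3.2) + 3.9)/6 = 10.7/6 = 107/60 ≈ 1.7833.
For a Normal prior and Normal likelihood with known variance, the posterior is Normal; its mode equals its mean, the precision-weighted average.
Prior precision 1/σ₀² = 1/25 = 0.04; data precision n/σ² = 6/4 = 1.5.
μ̂ = (0.04·2 + 1.5·(107/60)) / (0.04 + 1.5) = 2.755/1.54 = 551/308 ≈ 1.7890.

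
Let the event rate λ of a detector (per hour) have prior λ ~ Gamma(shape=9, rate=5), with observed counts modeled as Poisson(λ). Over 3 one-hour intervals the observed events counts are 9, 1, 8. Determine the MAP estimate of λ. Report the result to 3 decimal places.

λ̂_MAP = 3.250

Σxᵢ = 9+1+8 = 18, with n = 3.
Posterior ∝ λ^8e^(−5λ) · λ^18e^(−3λ) = λ^26e^(−8λ), i.e. Gamma(shape=27, rate=8).
The mode of a Gamma(a, b) with a ≥ 1 (shape–rate) is (a−1)/b = 26/8 ≈ 3.250.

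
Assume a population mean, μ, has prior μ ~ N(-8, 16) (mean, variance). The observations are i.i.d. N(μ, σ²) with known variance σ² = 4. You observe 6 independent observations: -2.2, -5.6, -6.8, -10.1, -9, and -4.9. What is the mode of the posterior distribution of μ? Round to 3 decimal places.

μ̂_MAP = -6.496

n = 6; x̄ = ((-2.2) + (-5.6) + (-6.8) + (-10.1) + (-9) + (-4.9))/6 = -38.6/6 = -193/30 ≈ -6.4333.
For a Normal prior and Normal likelihood with known variance, the posterior is Normal; its mode equals its mean, the precision-weighted average.
Prior precision 1/σ₀² = 1/16 = 0.0625; data precision n/σ² = 6/4 = 1.5.
μ̂ = (0.0625·(-8) + 1.5·(-193/30)) / (0.0625 + 1.5) = (-10.15)/1.5625 = -6.496.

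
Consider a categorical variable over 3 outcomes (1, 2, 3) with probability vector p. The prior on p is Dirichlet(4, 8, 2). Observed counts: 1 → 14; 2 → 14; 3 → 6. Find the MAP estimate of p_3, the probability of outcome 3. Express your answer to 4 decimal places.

The posterior is Dirichlet(αᵢ + nᵢ) = Dirichlet(18, 22, 8).
For a Dirichlet(a₁,…,a_K) with all aᵢ > 1, the mode has j-th component (aⱼ − 1)/(Σaᵢ − K).
Here Σaᵢ = 48 and K = 3, so p_3 = (8 − 1)/(48 − 3) = 7/45 ≈ 0.1556.

MAP estimate: 0.1556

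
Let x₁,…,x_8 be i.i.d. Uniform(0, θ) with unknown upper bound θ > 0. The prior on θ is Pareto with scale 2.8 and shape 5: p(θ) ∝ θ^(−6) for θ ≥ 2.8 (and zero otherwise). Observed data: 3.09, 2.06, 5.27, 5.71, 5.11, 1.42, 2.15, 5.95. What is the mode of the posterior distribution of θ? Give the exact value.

θ̂_MAP = 5.95

The Uniform(0, θ) likelihood is θ^(−n) for θ ≥ max(xᵢ), zero otherwise. Here max(xᵢ) = 5.95.
Posterior ∝ θ^(−6) · θ^(−8) = θ^(−14) on θ ≥ max(2.8, 5.95) = 5.95.
This density is strictly decreasing in θ, so the posterior mode lies at the lower boundary of the support.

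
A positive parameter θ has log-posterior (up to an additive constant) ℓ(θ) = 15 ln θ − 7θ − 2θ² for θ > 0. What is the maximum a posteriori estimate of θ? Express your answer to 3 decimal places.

ℓ'(θ) = 15/θ − 7 − 4θ. Setting this to zero and multiplying by θ: 4θ² + 7θ − 15 = 0.
θ = (−7 + √(7² + 4·4·15)) / (2·4) = (−7 + √289) / 8 = (−7 + 17)/8 = 5/4.
ℓ''(θ) = −15/θ² − 4 < 0, confirming a maximum.

θ̂_MAP = 1.250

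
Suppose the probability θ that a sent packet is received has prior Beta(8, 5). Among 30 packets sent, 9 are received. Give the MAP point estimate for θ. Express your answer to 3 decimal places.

Prior: Beta(8, 5).
Data: 9 successes in 30 trials. The binomial likelihood contributes θ^9(1−θ)^21, so the posterior is Beta(8+9, 5+21) = Beta(17, 26).
For Beta(a, b) with a, b > 1 the mode is (a−1)/(a+b−2) = 16/41 ≈ 0.390.

θ̂_MAP = 0.390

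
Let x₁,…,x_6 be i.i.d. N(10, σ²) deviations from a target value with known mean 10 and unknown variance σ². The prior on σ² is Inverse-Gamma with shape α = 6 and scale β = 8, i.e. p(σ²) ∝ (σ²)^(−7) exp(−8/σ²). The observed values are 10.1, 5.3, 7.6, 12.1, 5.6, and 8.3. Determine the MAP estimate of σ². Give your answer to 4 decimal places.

Sum of squared deviations about the known mean: SS = (10.1−10)² + (5.3−10)² + (7.6−10)² + (12.1−10)² + (5.6−10)² + (8.3−10)² = 54.52.
The Normal likelihood contributes (σ²)^(−n/2) exp(−SS/(2σ²)), so the posterior is Inverse-Gamma(α + n/2, β + SS/2) = Inverse-Gamma(9, 35.26).
The mode of Inverse-Gamma(a, b) is b/(a+1) = 35.26/10 ≈ 3.5260.

σ̂²_MAP = 3.5260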